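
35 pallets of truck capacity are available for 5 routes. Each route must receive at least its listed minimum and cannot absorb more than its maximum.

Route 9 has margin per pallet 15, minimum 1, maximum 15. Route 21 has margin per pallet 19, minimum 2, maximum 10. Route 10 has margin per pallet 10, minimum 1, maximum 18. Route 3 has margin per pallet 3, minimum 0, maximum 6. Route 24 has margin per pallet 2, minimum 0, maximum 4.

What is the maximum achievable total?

515

Meeting every minimum uses 1+2+1+0+0 = 4 pallets, leaving 31.
Highest margin per pallet first: Route 21 19 > Route 9 15 > Route 10 10 > Route 3 3 > Route 24 2.
Route 21: +8 to 10 (cap) — 23 left.
Route 9 takes 14 more to reach its cap of 15 — 9 left.
Route 10 has room for 17 more but only 9 remain, so it gets 10.
Total = 15×15 + 19×10 + 10×10 = 515.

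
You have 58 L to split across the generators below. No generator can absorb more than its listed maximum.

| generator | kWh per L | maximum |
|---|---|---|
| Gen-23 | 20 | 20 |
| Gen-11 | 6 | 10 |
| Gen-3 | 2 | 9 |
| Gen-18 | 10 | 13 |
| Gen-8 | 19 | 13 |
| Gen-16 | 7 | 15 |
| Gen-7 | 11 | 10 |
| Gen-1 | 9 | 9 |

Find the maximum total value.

905

Highest kWh per L first: Gen-23 20 > Gen-8 19 > Gen-7 11 > Gen-18 10 > Gen-1 9 > Gen-16 7 > Gen-11 6 > Gen-3 2.
Gen-23: +20 to 20 (cap) ; 38 left.
Gen-8: +13 to 13 (cap) ; 25 left.
Gen-7: +10 to 10 (cap) ; 15 left.
Gen-18: +13 to 13 (cap) ; 2 left.
Gen-1 has room for 9 but only 2 remain, so it gets 2.
Total = 20×20 + 10×13 + 19×13 + 11×10 + 9×2 = 905.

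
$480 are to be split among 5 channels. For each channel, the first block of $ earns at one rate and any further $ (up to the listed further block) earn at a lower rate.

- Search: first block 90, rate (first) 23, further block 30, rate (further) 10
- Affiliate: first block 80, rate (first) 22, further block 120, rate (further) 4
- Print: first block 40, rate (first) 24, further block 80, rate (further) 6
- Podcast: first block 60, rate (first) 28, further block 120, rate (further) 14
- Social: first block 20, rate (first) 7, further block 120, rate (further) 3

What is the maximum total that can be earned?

8830

Treat each block as its own option and order by rate: Podcast/T1 28 > Print/T1 24 > Search/T1 23 > Affiliate/T1 22 > Podcast/T2 14 > Search/T2 10 > Social/T1 7 > Print/T2 6 > Affiliate/T2 4 > Social/T2 3.
Fill Podcast T1 block (60 at 28) ; 420 left.
Print/T1 (24): +40 ; 380 left.
Fill Search T1 block (90 at 23) ; 290 left.
Affiliate/T1 (22): +80 ; 210 left.
Podcast T2 at 14: fill all 120 ; 90 left.
Fill Search T2 block (30 at 10) ; 60 left.
Fill Social T1 block (20 at 7) ; 40 left.
40 remain; put them into Print T2 at 6.
Total = 28×60 + 24×40 + 23×90 + 22×80 + 14×120 + 10×30 + 7×20 + 6×40 = 8830.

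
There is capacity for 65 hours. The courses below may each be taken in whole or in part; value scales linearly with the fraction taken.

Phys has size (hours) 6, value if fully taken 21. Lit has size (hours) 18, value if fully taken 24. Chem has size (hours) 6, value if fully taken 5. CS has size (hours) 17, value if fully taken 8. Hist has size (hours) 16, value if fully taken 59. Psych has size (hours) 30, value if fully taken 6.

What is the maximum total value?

117.4

Best value per unit of size first: Hist 59/16≈3.69, Phys 21/6≈3.5, Lit 24/18≈1.33, Chem 5/6≈0.833, CS 8/17≈0.471, Psych 6/30≈0.2.
All 16 hours of Hist fit (value 59) → 49 remain.
All 6 hours of Phys fit (value 21) → 43 remain.
All 18 hours of Lit fit (value 24) → 25 remain.
All 6 hours of Chem fit (value 5) → 19 remain.
All 17 hours of CS fit (value 8) → 2 remain.
Only 2 hours remain; take 2/30 of Psych for value 6×2/30 = 0.4.
Total value = 117.4.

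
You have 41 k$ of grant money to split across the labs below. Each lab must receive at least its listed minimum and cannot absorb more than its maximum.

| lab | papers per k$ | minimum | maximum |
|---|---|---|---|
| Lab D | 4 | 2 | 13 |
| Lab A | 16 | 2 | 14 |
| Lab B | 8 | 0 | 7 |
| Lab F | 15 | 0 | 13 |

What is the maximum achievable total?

503

Meeting every minimum uses 2+2+0+0 = 4 k$, leaving 37.
Order the labs by papers per k$: Lab A 16 > Lab F 15 > Lab B 8 > Lab D 4.
Lab A takes 12 more to reach its cap of 14 ; 25 left.
Give Lab F 13 more to hit its cap of 13 ; 12 left.
Lab B takes 7 more to reach its cap of 7 ; 5 left.
Lab D has room for 11 more but only 5 remain, so it gets 7.
Total = 4×7 + 16×14 + 8×7 + 15×13 = 503.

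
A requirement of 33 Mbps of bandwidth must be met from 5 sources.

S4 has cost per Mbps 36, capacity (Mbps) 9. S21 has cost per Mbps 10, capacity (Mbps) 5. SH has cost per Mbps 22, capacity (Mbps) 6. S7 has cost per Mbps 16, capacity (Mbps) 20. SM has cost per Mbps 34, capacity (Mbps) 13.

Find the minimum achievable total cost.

570

Fill from the cheapest source first.
S21 (10): use full 5 ; 28 Mbps to go.
Take 20 from S7 at 16 ; need 8 more.
SH (22): use full 6 ; 2 Mbps to go.
SM at 34: take 2 of its 13 ; requirement met.
S4: unused.
Cost = 5×10 + 20×16 + 6×22 + 2×34 = 570.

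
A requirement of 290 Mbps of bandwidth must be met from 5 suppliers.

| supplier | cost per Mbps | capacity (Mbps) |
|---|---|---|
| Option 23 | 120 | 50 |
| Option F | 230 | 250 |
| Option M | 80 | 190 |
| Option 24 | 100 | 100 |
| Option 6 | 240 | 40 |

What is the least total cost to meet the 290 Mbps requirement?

25200

Fill from the cheapest supplier first.
Option M at 80: take all 190 Mbps → 100 still needed.
Option 24 (100): use full 100 → 0 Mbps to go.
Option 23, Option F, Option 6: unused.
Cost = 190×80 + 100×100 = 25200.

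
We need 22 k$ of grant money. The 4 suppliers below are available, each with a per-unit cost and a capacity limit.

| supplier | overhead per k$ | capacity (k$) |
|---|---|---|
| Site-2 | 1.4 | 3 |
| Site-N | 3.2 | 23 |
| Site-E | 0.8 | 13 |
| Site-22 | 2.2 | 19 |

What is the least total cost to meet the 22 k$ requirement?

Use suppliers in increasing cost order.
Site-E at 0.8: take all 13 k$ ; 9 still needed.
Site-2 at 1.4: take all 3 k$ ; 6 still needed.
Site-22 (2.2): take the remaining 6 ; done.
Site-N: unused.
Cost = 13×0.8 + 3×1.4 + 6×2.2 = 27.8.

27.8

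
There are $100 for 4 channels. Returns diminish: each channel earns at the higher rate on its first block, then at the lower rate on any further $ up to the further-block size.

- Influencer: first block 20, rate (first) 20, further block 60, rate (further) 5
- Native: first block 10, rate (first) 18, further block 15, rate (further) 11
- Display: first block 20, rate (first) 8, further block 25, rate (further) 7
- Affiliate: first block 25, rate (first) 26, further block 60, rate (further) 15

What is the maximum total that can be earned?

Order all 8 blocks by rate: Affiliate/T1 26 > Influencer/T1 20 > Native/T1 18 > Affiliate/T2 15 > Native/T2 11 > Display/T1 8 > Display/T2 7 > Influencer/T2 5.
Affiliate/T1 (26): +25 ; 75 left.
Influencer/T1 (20): +20 ; 55 left.
Native/T1 (18): +10 ; 45 left.
45 remain; put them into Affiliate T2 at 15.
Total = 26×25 + 20×20 + 18×10 + 15×45 = 1905.

1905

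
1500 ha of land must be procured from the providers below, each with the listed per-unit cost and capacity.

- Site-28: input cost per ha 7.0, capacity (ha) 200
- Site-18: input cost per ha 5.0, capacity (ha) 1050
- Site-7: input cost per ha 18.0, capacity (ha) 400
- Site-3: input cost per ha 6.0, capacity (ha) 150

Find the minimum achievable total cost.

Use providers in increasing cost order.
Site-18 at 5.0: take all 1050 ha ; 450 still needed.
Site-3 (6.0): use full 150 ; 300 ha to go.
Take 200 from Site-28 at 7.0 ; need 100 more.
Site-7 (18.0): take the remaining 100 ; done.
Cost = 1050×5.0 + 150×6.0 + 200×7.0 + 100×18.0 = 9350.

9350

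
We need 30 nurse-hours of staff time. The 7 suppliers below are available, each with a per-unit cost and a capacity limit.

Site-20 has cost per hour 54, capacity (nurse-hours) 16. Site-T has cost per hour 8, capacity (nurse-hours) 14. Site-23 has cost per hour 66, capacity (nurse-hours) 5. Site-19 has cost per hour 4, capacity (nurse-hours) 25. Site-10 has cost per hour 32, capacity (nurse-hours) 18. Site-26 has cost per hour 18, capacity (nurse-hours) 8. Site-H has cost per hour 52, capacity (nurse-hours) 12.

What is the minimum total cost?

140

Use suppliers in increasing cost order.
Take 25 from Site-19 at 4 → need 5 more.
Site-T at 8: take 5 of its 14 → requirement met.
Site-26, Site-10, Site-H, Site-20, Site-23: unused.
Cost = 25×4 + 5×8 = 140.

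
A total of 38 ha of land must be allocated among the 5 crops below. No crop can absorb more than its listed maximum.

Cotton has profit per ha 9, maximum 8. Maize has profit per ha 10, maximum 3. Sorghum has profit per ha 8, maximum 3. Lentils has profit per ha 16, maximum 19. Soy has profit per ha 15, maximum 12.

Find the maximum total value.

550

Highest profit per ha first: Lentils 16 > Soy 15 > Maize 10 > Cotton 9 > Sorghum 8.
Lentils: +19 to 19 (cap) ; 19 left.
Give Soy 12 to hit its cap of 12 ; 7 left.
Maize takes 3 to reach its cap of 3 ; 4 left.
Only 4 left; Cotton takes them to reach 4.
Total = 9×4 + 10×3 + 16×19 + 15×12 = 550.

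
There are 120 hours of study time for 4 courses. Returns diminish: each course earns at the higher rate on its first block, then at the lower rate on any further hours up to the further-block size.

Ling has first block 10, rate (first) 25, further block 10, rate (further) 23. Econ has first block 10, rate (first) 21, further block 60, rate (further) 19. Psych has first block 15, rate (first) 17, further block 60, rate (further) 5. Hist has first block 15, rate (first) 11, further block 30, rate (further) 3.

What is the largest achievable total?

2250

Rank every tier by rate: Ling/T1 25 > Ling/T2 23 > Econ/T1 21 > Econ/T2 19 > Psych/T1 17 > Hist/T1 11 > Psych/T2 5 > Hist/T2 3.
Ling/T1 (25): +10 ; 110 left.
Fill Ling T2 block (10 at 23) ; 100 left.
Econ T1 at 21: fill all 10 ; 90 left.
Fill Econ T2 block (60 at 19) ; 30 left.
Psych T1 at 17: fill all 15 ; 15 left.
Hist T1 at 11: fill all 15 ; 0 left.
Total = 25×10 + 23×10 + 21×10 + 19×60 + 17×15 + 11×15 = 2250.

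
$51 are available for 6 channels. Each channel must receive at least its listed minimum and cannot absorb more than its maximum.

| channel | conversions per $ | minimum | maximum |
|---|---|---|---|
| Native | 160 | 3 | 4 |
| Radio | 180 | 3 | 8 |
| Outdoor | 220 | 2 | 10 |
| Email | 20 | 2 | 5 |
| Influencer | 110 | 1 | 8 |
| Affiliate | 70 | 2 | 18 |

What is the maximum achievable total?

Meeting every minimum uses 3+3+2+2+1+2 = 13 $, leaving 38.
Highest conversions per $ first: Outdoor 220 > Radio 180 > Native 160 > Influencer 110 > Affiliate 70 > Email 20.
Outdoor: +8 to 10 (cap) ; 30 left.
Radio takes 5 more to reach its cap of 8 ; 25 left.
Native takes 1 more to reach its cap of 4 ; 24 left.
Give Influencer 7 more to hit its cap of 8 ; 17 left.
Give Affiliate 16 more to hit its cap of 18 ; 1 left.
Only 1 left; Email takes them to reach 3.
Total = 160×4 + 180×8 + 220×10 + 20×3 + 110×8 + 70×18 = 6480.

6480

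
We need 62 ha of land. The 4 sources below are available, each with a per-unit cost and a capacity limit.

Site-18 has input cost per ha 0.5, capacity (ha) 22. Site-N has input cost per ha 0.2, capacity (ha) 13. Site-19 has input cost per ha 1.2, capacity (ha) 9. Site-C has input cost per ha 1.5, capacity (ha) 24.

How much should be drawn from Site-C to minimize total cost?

Cheapest first:
Take 13 from Site-N at 0.2 — need 49 more.
Take 22 from Site-18 at 0.5 — need 27 more.
Site-19 at 1.2: take all 9 ha — 18 still needed.
Take 18 from Site-C at 1.5 to finish.

18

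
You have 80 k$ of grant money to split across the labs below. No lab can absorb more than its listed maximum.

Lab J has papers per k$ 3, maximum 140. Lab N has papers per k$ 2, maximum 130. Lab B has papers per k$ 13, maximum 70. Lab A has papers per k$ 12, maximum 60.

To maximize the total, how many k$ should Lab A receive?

10

Rank by papers per k$: Lab B 13 > Lab A 12 > Lab J 3 > Lab N 2.
Lab B: +70 to 70 (cap) → 10 left.
Only 10 left; Lab A takes them to reach 10.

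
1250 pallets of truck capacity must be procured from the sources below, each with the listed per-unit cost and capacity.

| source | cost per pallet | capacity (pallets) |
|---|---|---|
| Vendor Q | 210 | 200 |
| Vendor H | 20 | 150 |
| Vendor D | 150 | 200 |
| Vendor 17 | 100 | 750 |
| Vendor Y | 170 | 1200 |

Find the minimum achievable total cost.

Fill from the cheapest source first.
Take 150 from Vendor H at 20 — need 1100 more.
Take 750 from Vendor 17 at 100 — need 350 more.
Take 200 from Vendor D at 150 — need 150 more.
Vendor Y at 170: take 150 of its 1200 — requirement met.
Vendor Q: unused.
Cost = 150×20 + 750×100 + 200×150 + 150×170 = 133500.

133500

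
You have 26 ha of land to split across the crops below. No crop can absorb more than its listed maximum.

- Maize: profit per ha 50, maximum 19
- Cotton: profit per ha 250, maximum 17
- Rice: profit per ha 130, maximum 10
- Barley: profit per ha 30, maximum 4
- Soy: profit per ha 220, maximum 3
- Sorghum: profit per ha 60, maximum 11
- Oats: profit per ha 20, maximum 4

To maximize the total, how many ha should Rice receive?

6

Order the crops by profit per ha: Cotton 250 > Soy 220 > Rice 130 > Sorghum 60 > Maize 50 > Barley 30 > Oats 20.
Give Cotton 17 to hit its cap of 17 ; 9 left.
Soy takes 3 to reach its cap of 3 ; 6 left.
Rice has room for 10 but only 6 remain, so it gets 6.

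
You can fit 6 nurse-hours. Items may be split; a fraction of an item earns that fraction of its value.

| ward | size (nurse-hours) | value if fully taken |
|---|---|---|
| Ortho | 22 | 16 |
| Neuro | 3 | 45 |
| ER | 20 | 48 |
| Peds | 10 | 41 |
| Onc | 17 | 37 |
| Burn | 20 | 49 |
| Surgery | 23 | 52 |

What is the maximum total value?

57.3

Sort by value density: Neuro 45/3≈15, Peds 41/10≈4.1, Burn 49/20≈2.45, ER 48/20≈2.4, Surgery 52/23≈2.26, Onc 37/17≈2.18, Ortho 16/22≈0.727.
All 3 nurse-hours of Neuro fit (value 45) — 3 remain.
Fill the last 3 nurse-hours with part of Peds: 3/10 of it earns 12.3.
Total value = 57.3.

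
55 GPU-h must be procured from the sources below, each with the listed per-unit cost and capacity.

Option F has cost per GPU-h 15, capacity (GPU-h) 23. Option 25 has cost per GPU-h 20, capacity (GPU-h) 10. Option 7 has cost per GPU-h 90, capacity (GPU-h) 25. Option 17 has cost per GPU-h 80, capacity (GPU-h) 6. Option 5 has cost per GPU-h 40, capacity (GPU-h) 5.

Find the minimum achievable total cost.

2215

Use sources in increasing cost order.
Option F at 15: take all 23 GPU-h → 32 still needed.
Take 10 from Option 25 at 20 → need 22 more.
Option 5 at 40: take all 5 GPU-h → 17 still needed.
Option 17 at 80: take all 6 GPU-h → 11 still needed.
Option 7 at 90: take 11 of its 25 → requirement met.
Cost = 23×15 + 10×20 + 5×40 + 6×80 + 11×90 = 2215.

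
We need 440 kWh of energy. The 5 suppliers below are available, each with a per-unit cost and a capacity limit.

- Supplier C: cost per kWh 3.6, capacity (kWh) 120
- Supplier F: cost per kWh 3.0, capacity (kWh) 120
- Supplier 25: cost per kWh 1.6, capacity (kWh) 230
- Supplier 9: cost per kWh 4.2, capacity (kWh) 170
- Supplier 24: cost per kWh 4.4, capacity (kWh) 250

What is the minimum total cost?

1052

Use suppliers in increasing cost order.
Supplier 25 (1.6): use full 230 — 210 kWh to go.
Take 120 from Supplier F at 3.0 — need 90 more.
Take 90 from Supplier C at 3.6 to finish.
Supplier 9, Supplier 24: unused.
Cost = 230×1.6 + 120×3.0 + 90×3.6 = 1052.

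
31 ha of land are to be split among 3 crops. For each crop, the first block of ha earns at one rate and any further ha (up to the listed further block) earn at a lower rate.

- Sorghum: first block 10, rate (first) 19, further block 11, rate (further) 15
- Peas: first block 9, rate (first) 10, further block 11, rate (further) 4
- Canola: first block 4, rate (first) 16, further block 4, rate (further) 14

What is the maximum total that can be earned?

Order all 6 blocks by rate: Sorghum/T1 19 > Canola/T1 16 > Sorghum/T2 15 > Canola/T2 14 > Peas/T1 10 > Peas/T2 4.
Sorghum T1 at 19: fill all 10 → 21 left.
Fill Canola T1 block (4 at 16) → 17 left.
Fill Sorghum T2 block (11 at 15) → 6 left.
Canola T2 at 14: fill all 4 → 2 left.
Peas/T1: +2 of 9 at 10; pool empty.
Total = 19×10 + 16×4 + 15×11 + 14×4 + 10×2 = 495.

495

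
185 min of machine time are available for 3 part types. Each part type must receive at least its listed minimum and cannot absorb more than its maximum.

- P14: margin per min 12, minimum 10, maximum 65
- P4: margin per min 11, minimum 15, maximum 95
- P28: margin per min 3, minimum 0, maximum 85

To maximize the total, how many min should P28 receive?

Meeting every minimum uses 10+15+0 = 25 min, leaving 160.
Rank by margin per min: P14 12 > P4 11 > P28 3.
Give P14 55 more to hit its cap of 65 ; 105 left.
P4: +80 to 95 (cap) ; 25 left.
P28 has room for 85 more but only 25 remain, so it gets 25.

25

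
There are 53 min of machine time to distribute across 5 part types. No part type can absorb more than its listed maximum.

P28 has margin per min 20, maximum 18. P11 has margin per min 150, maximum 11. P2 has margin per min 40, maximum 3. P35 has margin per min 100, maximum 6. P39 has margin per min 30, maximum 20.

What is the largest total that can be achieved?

3230

Rank by margin per min: P11 150 > P35 100 > P2 40 > P39 30 > P28 20.
P11 takes 11 to reach its cap of 11 → 42 left.
P35: +6 to 6 (cap) → 36 left.
Give P2 3 to hit its cap of 3 → 33 left.
P39: +20 to 20 (cap) → 13 left.
P28 has room for 18 but only 13 remain, so it gets 13.
Total = 20×13 + 150×11 + 40×3 + 100×6 + 30×20 = 3230.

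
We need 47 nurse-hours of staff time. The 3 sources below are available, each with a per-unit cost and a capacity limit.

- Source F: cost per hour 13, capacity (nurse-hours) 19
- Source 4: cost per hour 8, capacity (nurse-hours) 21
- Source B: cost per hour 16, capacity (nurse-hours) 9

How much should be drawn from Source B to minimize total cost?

7

Use sources in increasing cost order.
Source 4 (8): use full 21 — 26 nurse-hours to go.
Take 19 from Source F at 13 — need 7 more.
Source B at 16: take 7 of its 9 — requirement met.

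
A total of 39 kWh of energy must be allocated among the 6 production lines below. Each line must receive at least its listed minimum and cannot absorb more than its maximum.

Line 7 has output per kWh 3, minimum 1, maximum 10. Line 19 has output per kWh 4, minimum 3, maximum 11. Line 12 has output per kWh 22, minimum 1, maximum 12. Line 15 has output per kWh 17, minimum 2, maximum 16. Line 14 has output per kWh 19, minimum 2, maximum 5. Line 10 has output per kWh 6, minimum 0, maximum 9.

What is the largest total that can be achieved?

658

Meeting every minimum uses 1+3+1+2+2+0 = 9 kWh, leaving 30.
Highest output per kWh first: Line 12 22 > Line 14 19 > Line 15 17 > Line 10 6 > Line 19 4 > Line 7 3.
Line 12 takes 11 more to reach its cap of 12 → 19 left.
Line 14: +3 to 5 (cap) → 16 left.
Give Line 15 14 more to hit its cap of 16 → 2 left.
Line 10 has room for 9 more but only 2 remain, so it gets 2.
Total = 3×1 + 4×3 + 22×12 + 17×16 + 19×5 + 6×2 = 658.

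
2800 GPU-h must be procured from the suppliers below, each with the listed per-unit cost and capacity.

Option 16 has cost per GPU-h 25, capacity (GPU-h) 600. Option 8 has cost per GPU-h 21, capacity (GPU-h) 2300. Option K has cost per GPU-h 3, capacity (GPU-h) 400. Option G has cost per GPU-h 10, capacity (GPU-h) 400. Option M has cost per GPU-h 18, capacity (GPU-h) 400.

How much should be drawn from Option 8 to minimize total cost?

Cheapest first:
Option K at 3: take all 400 GPU-h → 2400 still needed.
Option G at 10: take all 400 GPU-h → 2000 still needed.
Option M (18): use full 400 → 1600 GPU-h to go.
Option 8 (21): take the remaining 1600 → done.
Option 16: unused.

1600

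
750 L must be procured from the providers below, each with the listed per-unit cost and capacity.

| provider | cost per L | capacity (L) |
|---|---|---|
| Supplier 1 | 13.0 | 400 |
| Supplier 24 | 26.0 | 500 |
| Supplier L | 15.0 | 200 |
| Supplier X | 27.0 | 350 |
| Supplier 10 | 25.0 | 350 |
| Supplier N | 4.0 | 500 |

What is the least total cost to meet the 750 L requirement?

5250

Use providers in increasing cost order.
Supplier N (4.0): use full 500 ; 250 L to go.
Supplier 1 (13.0): take the remaining 250 ; done.
Supplier L, Supplier 10, Supplier 24, Supplier X: unused.
Cost = 500×4.0 + 250×13.0 = 5250.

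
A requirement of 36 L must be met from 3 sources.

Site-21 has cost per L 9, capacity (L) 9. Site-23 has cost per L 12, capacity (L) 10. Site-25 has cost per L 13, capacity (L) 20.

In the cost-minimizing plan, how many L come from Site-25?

17

Fill from the cheapest source first.
Take 9 from Site-21 at 9 — need 27 more.
Site-23 at 12: take all 10 L — 17 still needed.
Take 17 from Site-25 at 13 to finish.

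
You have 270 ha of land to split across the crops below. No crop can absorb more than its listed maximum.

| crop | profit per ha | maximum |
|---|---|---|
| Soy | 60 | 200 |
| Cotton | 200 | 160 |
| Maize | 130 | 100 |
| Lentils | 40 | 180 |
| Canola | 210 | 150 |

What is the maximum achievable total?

Rank by profit per ha: Canola 210 > Cotton 200 > Maize 130 > Soy 60 > Lentils 40.
Canola: +150 to 150 (cap) — 120 left.
Cotton: +120 (room for 160) → 120. Pool exhausted.
Total = 200×120 + 210×150 = 55500.

55500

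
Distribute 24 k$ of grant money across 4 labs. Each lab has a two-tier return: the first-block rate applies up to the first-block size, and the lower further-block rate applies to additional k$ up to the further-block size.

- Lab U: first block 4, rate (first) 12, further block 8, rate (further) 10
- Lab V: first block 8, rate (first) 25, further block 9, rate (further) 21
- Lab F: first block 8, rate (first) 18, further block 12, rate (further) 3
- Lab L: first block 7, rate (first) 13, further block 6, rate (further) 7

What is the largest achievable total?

Order all 8 blocks by rate: Lab V/first 25 > Lab V/second 21 > Lab F/first 18 > Lab L/first 13 > Lab U/first 12 > Lab U/second 10 > Lab L/second 7 > Lab F/second 3.
Lab V/first (25): +8 → 16 left.
Lab V second at 21: fill all 9 → 7 left.
Lab F/first: +7 of 8 at 18; pool empty.
Total = 25×8 + 21×9 + 18×7 = 515.

515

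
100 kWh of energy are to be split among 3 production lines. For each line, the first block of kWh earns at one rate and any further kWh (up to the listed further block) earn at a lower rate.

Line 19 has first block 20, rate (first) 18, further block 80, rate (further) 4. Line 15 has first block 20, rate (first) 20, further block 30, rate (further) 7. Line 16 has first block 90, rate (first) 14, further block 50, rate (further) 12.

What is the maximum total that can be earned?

Order all 6 blocks by rate: Line 15/T1 20 > Line 19/T1 18 > Line 16/T1 14 > Line 16/T2 12 > Line 15/T2 7 > Line 19/T2 4.
Line 15/T1 (20): +20 ; 80 left.
Fill Line 19 T1 block (20 at 18) ; 60 left.
Line 16/T1: +60 of 90 at 14; pool empty.
Total = 20×20 + 18×20 + 14×60 = 1600.

1600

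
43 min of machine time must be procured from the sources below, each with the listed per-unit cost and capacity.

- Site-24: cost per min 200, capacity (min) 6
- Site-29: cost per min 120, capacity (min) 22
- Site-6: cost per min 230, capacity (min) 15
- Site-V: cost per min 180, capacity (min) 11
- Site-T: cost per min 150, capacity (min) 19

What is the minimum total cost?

Fill from the cheapest source first.
Take 22 from Site-29 at 120 → need 21 more.
Site-T (150): use full 19 → 2 min to go.
Site-V at 180: take 2 of its 11 → requirement met.
Site-24, Site-6: unused.
Cost = 22×120 + 19×150 + 2×180 = 5850.

5850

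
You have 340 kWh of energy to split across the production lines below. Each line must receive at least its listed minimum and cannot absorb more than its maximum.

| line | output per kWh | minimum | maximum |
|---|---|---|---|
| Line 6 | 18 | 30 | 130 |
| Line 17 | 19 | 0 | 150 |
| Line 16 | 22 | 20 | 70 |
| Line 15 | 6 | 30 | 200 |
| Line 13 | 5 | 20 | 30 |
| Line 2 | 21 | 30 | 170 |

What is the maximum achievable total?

Meeting every minimum uses 30+0+20+30+20+30 = 130 kWh, leaving 210.
Rank by output per kWh: Line 16 22 > Line 2 21 > Line 17 19 > Line 6 18 > Line 15 6 > Line 13 5.
Line 16 takes 50 more to reach its cap of 70 ; 160 left.
Line 2 takes 140 more to reach its cap of 170 ; 20 left.
Only 20 left; Line 17 takes them to reach 20.
Total = 18×30 + 19×20 + 22×70 + 6×30 + 5×20 + 21×170 = 6310.

6310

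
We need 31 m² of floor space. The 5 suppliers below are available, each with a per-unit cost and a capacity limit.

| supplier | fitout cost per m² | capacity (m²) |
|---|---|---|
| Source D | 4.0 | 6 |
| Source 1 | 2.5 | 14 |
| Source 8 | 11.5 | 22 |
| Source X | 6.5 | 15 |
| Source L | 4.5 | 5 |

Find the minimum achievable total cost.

120.5

Cheapest first:
Source 1 at 2.5: take all 14 m² ; 17 still needed.
Take 6 from Source D at 4.0 ; need 11 more.
Source L (4.5): use full 5 ; 6 m² to go.
Take 6 from Source X at 6.5 to finish.
Source 8: unused.
Cost = 14×2.5 + 6×4.0 + 5×4.5 + 6×6.5 = 120.5.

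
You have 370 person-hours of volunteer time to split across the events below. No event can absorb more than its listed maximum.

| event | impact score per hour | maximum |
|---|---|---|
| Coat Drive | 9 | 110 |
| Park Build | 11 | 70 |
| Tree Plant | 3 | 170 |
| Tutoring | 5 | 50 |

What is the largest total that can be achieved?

Rank by impact score per hour: Park Build 11 > Coat Drive 9 > Tutoring 5 > Tree Plant 3.
Park Build takes 70 to reach its cap of 70 → 300 left.
Coat Drive: +110 to 110 (cap) → 190 left.
Give Tutoring 50 to hit its cap of 50 → 140 left.
Only 140 left; Tree Plant takes them to reach 140.
Total = 9×110 + 11×70 + 3×140 + 5×50 = 2430.

2430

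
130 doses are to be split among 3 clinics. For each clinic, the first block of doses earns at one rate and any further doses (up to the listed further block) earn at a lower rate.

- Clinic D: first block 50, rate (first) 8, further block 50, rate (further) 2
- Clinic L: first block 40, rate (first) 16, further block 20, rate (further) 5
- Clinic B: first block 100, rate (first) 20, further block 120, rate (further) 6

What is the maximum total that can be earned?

Order all 6 blocks by rate: Clinic B/tier1 20 > Clinic L/tier1 16 > Clinic D/tier1 8 > Clinic B/tier2 6 > Clinic L/tier2 5 > Clinic D/tier2 2.
Clinic B/tier1 (20): +100 — 30 left.
30 remain; put them into Clinic L tier1 at 16.
Total = 20×100 + 16×30 = 2480.

2480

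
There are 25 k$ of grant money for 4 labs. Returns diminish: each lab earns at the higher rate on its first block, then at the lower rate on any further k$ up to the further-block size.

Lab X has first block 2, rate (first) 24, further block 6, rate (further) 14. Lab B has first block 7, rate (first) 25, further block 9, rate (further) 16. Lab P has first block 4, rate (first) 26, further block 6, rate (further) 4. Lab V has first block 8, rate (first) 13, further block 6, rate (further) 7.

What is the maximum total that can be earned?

513

Rank every tier by rate: Lab P/T1 26 > Lab B/T1 25 > Lab X/T1 24 > Lab B/T2 16 > Lab X/T2 14 > Lab V/T1 13 > Lab V/T2 7 > Lab P/T2 4.
Lab P T1 at 26: fill all 4 ; 21 left.
Lab B T1 at 25: fill all 7 ; 14 left.
Fill Lab X T1 block (2 at 24) ; 12 left.
Fill Lab B T2 block (9 at 16) ; 3 left.
Lab X T2 at 14: only 3 left, fill 3.
Total = 26×4 + 25×7 + 24×2 + 16×9 + 14×3 = 513.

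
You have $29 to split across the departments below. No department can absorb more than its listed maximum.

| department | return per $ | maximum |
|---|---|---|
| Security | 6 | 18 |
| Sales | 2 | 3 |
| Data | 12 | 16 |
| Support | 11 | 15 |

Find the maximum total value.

Highest return per $ first: Data 12 > Support 11 > Security 6 > Sales 2.
Give Data 16 to hit its cap of 16 ; 13 left.
Only 13 left; Support takes them to reach 13.
Total = 12×16 + 11×13 = 335.

335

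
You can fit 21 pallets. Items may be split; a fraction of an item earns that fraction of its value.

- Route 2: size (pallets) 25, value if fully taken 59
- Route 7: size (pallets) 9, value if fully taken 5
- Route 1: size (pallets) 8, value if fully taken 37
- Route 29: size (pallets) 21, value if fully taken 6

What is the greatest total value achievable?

67.68

Sort by value density: Route 1 37/8≈4.62, Route 2 59/25≈2.36, Route 7 5/9≈0.556, Route 29 6/21≈0.286.
Route 1: take in full, 8 pallets for value 37 → 13 left.
Fill the last 13 pallets with part of Route 2: 13/25 of it earns 30.68.
Total value = 67.68.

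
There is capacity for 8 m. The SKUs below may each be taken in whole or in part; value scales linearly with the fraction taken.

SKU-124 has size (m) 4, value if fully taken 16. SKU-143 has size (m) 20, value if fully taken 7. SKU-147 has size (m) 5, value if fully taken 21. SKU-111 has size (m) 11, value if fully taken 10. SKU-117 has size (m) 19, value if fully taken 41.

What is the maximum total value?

33

Rank by value-to-size ratio: SKU-147 21/5≈4.2, SKU-124 16/4≈4, SKU-117 41/19≈2.16, SKU-111 10/11≈0.909, SKU-143 7/20≈0.35.
All 5 m of SKU-147 fit (value 21) ; 3 remain.
3 m left: a 3/4 share of SKU-124 gives 16×3/4 = 12.
Total value = 33.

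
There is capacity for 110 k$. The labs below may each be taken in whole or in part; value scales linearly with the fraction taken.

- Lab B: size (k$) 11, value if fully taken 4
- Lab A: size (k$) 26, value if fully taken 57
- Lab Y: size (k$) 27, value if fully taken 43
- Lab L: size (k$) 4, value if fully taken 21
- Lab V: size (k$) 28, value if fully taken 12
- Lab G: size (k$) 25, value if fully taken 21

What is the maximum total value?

154

Sort by value density: Lab L 21/4≈5.25, Lab A 57/26≈2.19, Lab Y 43/27≈1.59, Lab G 21/25≈0.84, Lab V 12/28≈0.429, Lab B 4/11≈0.364.
Take all of Lab L (4 k$, value 21) ; 106 k$ left.
Take all of Lab A (26 k$, value 57) ; 80 k$ left.
All 27 k$ of Lab Y fit (value 43) ; 53 remain.
All 25 k$ of Lab G fit (value 21) ; 28 remain.
Take all of Lab V (28 k$, value 12) ; 0 k$ left.
Total value = 154.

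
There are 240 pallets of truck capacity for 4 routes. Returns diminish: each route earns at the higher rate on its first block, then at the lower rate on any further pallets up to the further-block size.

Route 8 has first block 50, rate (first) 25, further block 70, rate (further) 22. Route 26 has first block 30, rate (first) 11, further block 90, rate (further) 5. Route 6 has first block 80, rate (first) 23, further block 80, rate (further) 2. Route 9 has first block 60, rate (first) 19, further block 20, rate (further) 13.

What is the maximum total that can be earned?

Rank every tier by rate: Route 8/T1 25 > Route 6/T1 23 > Route 8/T2 22 > Route 9/T1 19 > Route 9/T2 13 > Route 26/T1 11 > Route 26/T2 5 > Route 6/T2 2.
Fill Route 8 T1 block (50 at 25) ; 190 left.
Fill Route 6 T1 block (80 at 23) ; 110 left.
Fill Route 8 T2 block (70 at 22) ; 40 left.
Route 9/T1: +40 of 60 at 19; pool empty.
Total = 25×50 + 23×80 + 22×70 + 19×40 = 5390.

5390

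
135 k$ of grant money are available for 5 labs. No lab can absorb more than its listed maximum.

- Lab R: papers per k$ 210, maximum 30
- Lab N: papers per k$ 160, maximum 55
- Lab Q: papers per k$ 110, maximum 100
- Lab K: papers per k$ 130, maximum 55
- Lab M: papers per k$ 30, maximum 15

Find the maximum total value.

Rank by papers per k$: Lab R 210 > Lab N 160 > Lab K 130 > Lab Q 110 > Lab M 30.
Give Lab R 30 to hit its cap of 30 — 105 left.
Lab N: +55 to 55 (cap) — 50 left.
Lab K has room for 55 but only 50 remain, so it gets 50.
Total = 210×30 + 160×55 + 130×50 = 21600.

21600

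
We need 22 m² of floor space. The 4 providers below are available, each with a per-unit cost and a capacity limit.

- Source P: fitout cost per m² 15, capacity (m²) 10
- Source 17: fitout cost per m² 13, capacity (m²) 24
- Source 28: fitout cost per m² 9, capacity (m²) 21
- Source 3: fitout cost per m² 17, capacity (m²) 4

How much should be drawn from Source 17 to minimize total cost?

Fill from the cheapest provider first.
Take 21 from Source 28 at 9 → need 1 more.
Source 17 (13): take the remaining 1 → done.
Source P, Source 3: unused.

1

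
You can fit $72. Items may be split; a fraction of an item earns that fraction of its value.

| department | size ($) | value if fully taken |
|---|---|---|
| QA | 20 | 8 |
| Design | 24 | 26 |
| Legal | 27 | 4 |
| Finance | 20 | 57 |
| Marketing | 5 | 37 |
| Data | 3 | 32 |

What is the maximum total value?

160

Rank by value-to-size ratio: Data 32/3≈10.7, Marketing 37/5≈7.4, Finance 57/20≈2.85, Design 26/24≈1.08, QA 8/20≈0.4, Legal 4/27≈0.148.
All 3 $ of Data fit (value 32) → 69 remain.
Marketing: take in full, 5 $ for value 37 → 64 left.
Take all of Finance (20 $, value 57) → 44 $ left.
Design: take in full, 24 $ for value 26 → 20 left.
All 20 $ of QA fit (value 8) → 0 remain.
Total value = 160.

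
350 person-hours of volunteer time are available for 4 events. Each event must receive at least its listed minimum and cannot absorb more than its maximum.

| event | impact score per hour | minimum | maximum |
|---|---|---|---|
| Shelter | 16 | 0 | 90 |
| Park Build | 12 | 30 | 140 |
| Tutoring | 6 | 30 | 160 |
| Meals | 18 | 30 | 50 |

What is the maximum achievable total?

4440

Meeting every minimum uses 0+30+30+30 = 90 person-hours, leaving 260.
Highest impact score per hour first: Meals 18 > Shelter 16 > Park Build 12 > Tutoring 6.
Meals: +20 to 50 (cap) → 240 left.
Give Shelter 90 more to hit its cap of 90 → 150 left.
Give Park Build 110 more to hit its cap of 140 → 40 left.
Tutoring has room for 130 more but only 40 remain, so it gets 70.
Total = 16×90 + 12×140 + 6×70 + 18×50 = 4440.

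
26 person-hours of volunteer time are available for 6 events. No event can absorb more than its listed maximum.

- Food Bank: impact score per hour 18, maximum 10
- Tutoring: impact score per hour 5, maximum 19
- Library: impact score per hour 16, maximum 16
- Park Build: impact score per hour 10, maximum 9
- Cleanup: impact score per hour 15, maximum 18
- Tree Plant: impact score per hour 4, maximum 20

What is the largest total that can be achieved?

Order the events by impact score per hour: Food Bank 18 > Library 16 > Cleanup 15 > Park Build 10 > Tutoring 5 > Tree Plant 4.
Food Bank takes 10 to reach its cap of 10 — 16 left.
Give Library 16 to hit its cap of 16 — 0 left.
Total = 18×10 + 16×16 = 436.

436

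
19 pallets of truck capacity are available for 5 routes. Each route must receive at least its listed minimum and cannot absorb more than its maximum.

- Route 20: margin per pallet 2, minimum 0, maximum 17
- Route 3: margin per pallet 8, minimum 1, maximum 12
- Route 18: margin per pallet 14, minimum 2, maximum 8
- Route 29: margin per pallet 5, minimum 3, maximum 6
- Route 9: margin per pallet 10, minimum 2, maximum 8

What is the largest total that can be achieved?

205

Meeting every minimum uses 0+1+2+3+2 = 8 pallets, leaving 11.
Rank by margin per pallet: Route 18 14 > Route 9 10 > Route 3 8 > Route 29 5 > Route 20 2.
Give Route 18 6 more to hit its cap of 8 ; 5 left.
Route 9: +5 (room for 6) → 7. Pool exhausted.
Total = 8×1 + 14×8 + 5×3 + 10×7 = 205.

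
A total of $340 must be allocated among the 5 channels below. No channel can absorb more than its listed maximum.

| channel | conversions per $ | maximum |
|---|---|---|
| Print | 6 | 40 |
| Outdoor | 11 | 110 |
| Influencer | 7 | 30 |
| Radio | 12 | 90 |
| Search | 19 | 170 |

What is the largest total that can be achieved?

Order the channels by conversions per $: Search 19 > Radio 12 > Outdoor 11 > Influencer 7 > Print 6.
Search: +170 to 170 (cap) — 170 left.
Give Radio 90 to hit its cap of 90 — 80 left.
Outdoor: +80 (room for 110) → 80. Pool exhausted.
Total = 11×80 + 12×90 + 19×170 = 5190.

5190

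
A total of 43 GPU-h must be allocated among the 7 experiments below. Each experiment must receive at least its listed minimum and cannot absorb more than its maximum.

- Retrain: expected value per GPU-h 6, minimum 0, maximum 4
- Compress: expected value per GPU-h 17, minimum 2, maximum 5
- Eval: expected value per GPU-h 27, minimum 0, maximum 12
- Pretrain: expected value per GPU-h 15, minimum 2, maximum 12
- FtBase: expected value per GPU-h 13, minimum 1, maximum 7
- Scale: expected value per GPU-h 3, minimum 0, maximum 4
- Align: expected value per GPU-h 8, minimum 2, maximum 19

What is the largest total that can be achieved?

Meeting every minimum uses 0+2+0+2+1+0+2 = 7 GPU-h, leaving 36.
Rank by expected value per GPU-h: Eval 27 > Compress 17 > Pretrain 15 > FtBase 13 > Align 8 > Retrain 6 > Scale 3.
Eval takes 12 more to reach its cap of 12 ; 24 left.
Compress takes 3 more to reach its cap of 5 ; 21 left.
Give Pretrain 10 more to hit its cap of 12 ; 11 left.
Give FtBase 6 more to hit its cap of 7 ; 5 left.
Only 5 left; Align takes them to reach 7.
Total = 17×5 + 27×12 + 15×12 + 13×7 + 8×7 = 736.

736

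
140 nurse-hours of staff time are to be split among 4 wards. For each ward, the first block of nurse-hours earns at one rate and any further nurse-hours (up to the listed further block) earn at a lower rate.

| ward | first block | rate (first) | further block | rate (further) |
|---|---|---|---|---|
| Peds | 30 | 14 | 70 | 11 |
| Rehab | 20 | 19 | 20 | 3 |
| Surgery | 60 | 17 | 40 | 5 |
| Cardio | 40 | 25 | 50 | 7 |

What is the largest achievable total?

2680

Treat each block as its own option and order by rate: Cardio/tier1 25 > Rehab/tier1 19 > Surgery/tier1 17 > Peds/tier1 14 > Peds/tier2 11 > Cardio/tier2 7 > Surgery/tier2 5 > Rehab/tier2 3.
Cardio/tier1 (25): +40 ; 100 left.
Fill Rehab tier1 block (20 at 19) ; 80 left.
Surgery/tier1 (17): +60 ; 20 left.
Peds/tier1: +20 of 30 at 14; pool empty.
Total = 25×40 + 19×20 + 17×60 + 14×20 = 2680.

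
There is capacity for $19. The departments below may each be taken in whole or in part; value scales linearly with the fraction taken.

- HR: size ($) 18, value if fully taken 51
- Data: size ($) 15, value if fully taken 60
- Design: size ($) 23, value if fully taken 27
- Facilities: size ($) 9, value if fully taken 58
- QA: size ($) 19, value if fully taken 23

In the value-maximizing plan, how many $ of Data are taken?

Rank by value-to-size ratio: Facilities 58/9≈6.44, Data 60/15≈4, HR 51/18≈2.83, QA 23/19≈1.21, Design 27/23≈1.17.
Take all of Facilities (9 $, value 58) ; 10 $ left.
10 $ left: a 10/15 share of Data gives 60×10/15 = 40.

10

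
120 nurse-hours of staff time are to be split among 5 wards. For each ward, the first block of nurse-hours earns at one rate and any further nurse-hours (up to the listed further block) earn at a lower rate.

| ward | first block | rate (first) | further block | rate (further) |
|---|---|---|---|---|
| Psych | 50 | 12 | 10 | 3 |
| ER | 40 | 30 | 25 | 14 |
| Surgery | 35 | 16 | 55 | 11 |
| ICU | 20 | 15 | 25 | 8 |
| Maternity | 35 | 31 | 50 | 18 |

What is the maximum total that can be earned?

3095

Treat each block as its own option and order by rate: Maternity/T1 31 > ER/T1 30 > Maternity/T2 18 > Surgery/T1 16 > ICU/T1 15 > ER/T2 14 > Psych/T1 12 > Surgery/T2 11 > ICU/T2 8 > Psych/T2 3.
Maternity/T1 (31): +35 — 85 left.
ER/T1 (30): +40 — 45 left.
45 remain; put them into Maternity T2 at 18.
Total = 31×35 + 30×40 + 18×45 = 3095.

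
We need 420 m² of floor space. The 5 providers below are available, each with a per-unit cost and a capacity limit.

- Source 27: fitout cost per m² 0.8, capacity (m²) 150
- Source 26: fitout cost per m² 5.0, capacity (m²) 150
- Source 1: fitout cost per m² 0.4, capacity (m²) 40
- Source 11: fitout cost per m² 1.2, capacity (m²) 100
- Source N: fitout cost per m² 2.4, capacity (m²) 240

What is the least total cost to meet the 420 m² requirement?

Fill from the cheapest provider first.
Source 1 at 0.4: take all 40 m² ; 380 still needed.
Source 27 (0.8): use full 150 ; 230 m² to go.
Take 100 from Source 11 at 1.2 ; need 130 more.
Take 130 from Source N at 2.4 to finish.
Source 26: unused.
Cost = 40×0.4 + 150×0.8 + 100×1.2 + 130×2.4 = 568.

568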